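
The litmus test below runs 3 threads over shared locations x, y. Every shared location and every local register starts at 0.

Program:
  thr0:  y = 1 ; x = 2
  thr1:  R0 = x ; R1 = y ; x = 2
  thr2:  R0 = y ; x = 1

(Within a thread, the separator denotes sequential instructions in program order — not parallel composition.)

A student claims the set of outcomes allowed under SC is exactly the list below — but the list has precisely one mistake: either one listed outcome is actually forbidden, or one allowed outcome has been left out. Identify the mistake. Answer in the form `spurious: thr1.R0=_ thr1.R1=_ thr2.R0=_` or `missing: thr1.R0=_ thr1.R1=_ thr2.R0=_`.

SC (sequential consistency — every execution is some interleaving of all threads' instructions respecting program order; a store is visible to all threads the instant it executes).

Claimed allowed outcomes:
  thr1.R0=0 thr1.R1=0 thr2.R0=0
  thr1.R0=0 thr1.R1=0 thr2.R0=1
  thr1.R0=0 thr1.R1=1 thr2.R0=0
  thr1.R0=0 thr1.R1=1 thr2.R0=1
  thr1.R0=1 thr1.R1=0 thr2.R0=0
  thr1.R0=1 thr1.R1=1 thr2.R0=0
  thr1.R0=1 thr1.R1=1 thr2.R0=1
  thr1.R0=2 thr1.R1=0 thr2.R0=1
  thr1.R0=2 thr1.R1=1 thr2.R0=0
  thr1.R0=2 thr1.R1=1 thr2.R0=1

spurious: thr1.R0=2 thr1.R1=0 thr2.R0=1

outcome vector order: (thr1.R0,thr1.R1,thr2.R0)
SC (9): 000; 001; 010; 011; 100; 110; 111; 210; 211
claimed∖SC = {201}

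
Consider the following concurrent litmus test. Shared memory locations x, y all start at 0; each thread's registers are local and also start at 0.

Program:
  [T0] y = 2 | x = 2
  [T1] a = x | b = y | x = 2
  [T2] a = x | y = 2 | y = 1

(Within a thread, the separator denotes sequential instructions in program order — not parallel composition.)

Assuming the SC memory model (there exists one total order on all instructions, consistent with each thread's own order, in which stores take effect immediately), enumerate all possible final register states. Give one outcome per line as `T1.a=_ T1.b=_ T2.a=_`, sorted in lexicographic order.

outcome vector order: (T1.a,T1.b,T2.a)
|SC outcomes| = 10

T1.a=0 T1.b=0 T2.a=0
T1.a=0 T1.b=0 T2.a=2
T1.a=0 T1.b=1 T2.a=0
T1.a=0 T1.b=1 T2.a=2
T1.a=0 T1.b=2 T2.a=0
T1.a=0 T1.b=2 T2.a=2
T1.a=2 T1.b=1 T2.a=0
T1.a=2 T1.b=1 T2.a=2
T1.a=2 T1.b=2 T2.a=0
T1.a=2 T1.b=2 T2.a=2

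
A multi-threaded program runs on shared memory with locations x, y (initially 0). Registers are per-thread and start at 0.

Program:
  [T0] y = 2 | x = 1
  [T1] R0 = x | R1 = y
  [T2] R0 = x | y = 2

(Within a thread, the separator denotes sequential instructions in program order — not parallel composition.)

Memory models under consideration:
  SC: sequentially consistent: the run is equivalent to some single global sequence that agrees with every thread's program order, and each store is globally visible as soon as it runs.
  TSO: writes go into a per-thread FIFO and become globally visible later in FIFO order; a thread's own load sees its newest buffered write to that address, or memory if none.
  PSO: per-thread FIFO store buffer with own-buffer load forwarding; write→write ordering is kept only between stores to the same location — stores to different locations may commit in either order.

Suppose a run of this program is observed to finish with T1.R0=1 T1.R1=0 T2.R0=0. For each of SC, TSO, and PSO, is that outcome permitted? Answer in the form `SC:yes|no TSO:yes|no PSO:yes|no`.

SC:no TSO:no PSO:yes

outcome vector order: (T1.R0,T1.R1,T2.R0)
SC (6): <0 0 0>; <0 0 1>; <0 2 0>; <0 2 1>; <1 2 0>; <1 2 1>
TSO (6): <0 0 0>; <0 0 1>; <0 2 0>; <0 2 1>; <1 2 0>; <1 2 1>
PSO (8): <0 0 0>; <0 0 1>; <0 2 0>; <0 2 1>; <1 0 0>; <1 0 1>; <1 2 0>; <1 2 1>
target <1 0 0> ∈ {PSO}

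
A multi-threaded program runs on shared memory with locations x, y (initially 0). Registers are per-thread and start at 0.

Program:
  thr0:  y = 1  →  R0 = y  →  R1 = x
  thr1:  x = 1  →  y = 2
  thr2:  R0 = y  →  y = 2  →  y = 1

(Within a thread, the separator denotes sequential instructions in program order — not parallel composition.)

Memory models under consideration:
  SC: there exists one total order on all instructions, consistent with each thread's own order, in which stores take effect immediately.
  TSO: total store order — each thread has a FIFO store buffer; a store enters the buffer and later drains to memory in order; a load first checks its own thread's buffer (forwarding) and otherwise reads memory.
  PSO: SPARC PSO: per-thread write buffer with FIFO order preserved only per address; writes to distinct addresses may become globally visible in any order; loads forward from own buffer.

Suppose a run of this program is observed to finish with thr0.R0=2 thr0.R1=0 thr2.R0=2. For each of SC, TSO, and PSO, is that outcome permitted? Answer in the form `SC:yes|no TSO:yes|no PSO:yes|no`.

outcome vector order: (thr0.R0,thr0.R1,thr2.R0)
under SC → <1 0 0>; <1 0 1>; <1 0 2>; <1 1 0>; <1 1 1>; <1 1 2>; <2 0 0>; <2 0 1>; <2 1 0>; <2 1 1>; <2 1 2>
under TSO → <1 0 0>; <1 0 1>; <1 0 2>; <1 1 0>; <1 1 1>; <1 1 2>; <2 0 0>; <2 0 1>; <2 1 0>; <2 1 1>; <2 1 2>
under PSO → <1 0 0>; <1 0 1>; <1 0 2>; <1 1 0>; <1 1 1>; <1 1 2>; <2 0 0>; <2 0 1>; <2 0 2>; <2 1 0>; <2 1 1>; <2 1 2>
target <2 0 2> ∈ {PSO}

SC:no TSO:no PSO:yes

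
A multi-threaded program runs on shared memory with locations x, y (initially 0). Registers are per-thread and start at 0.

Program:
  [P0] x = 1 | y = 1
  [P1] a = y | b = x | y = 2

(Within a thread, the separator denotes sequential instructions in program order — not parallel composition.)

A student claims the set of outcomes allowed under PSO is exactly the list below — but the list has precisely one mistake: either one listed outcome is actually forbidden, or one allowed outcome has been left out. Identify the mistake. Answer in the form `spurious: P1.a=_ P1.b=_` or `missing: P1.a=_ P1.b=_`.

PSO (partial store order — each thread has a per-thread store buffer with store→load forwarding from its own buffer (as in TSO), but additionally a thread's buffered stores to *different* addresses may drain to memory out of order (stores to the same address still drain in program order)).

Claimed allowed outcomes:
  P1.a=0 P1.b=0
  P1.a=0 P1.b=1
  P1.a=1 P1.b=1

missing: P1.a=1 P1.b=0

outcome vector order: (P1.a,P1.b)
PSO (4): (0,0); (0,1); (1,0); (1,1)
PSO∖claimed = {(1,0)}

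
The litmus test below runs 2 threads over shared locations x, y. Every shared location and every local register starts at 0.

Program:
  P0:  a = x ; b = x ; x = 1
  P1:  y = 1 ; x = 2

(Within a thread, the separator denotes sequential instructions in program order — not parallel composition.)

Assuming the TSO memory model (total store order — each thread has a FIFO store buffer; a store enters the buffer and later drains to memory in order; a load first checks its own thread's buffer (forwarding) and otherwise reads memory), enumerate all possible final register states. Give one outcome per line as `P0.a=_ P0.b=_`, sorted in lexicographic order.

P0.a=0 P0.b=0
P0.a=0 P0.b=2
P0.a=2 P0.b=2

outcome vector order: (P0.a,P0.b)
|TSO outcomes| = 3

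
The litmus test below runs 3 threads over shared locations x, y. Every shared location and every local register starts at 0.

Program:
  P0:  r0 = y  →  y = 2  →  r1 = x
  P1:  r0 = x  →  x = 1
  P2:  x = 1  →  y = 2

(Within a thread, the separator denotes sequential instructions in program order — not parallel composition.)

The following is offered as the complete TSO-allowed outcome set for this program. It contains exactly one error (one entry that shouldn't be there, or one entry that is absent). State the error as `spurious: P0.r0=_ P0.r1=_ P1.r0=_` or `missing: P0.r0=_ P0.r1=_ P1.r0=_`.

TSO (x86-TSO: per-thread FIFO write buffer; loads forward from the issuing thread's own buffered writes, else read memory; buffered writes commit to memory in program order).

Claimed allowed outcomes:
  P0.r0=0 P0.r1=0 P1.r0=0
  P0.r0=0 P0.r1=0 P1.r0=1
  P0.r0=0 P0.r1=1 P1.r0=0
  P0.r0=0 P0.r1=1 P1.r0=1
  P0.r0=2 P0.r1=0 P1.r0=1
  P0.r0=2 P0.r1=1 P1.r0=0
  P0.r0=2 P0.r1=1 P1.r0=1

spurious: P0.r0=2 P0.r1=0 P1.r0=1

outcome vector order: (P0.r0,P0.r1,P1.r0)
TSO: 6 outcomes — {0/0/0; 0/0/1; 0/1/0; 0/1/1; 2/1/0; 2/1/1}
claimed∖TSO = {2/0/1}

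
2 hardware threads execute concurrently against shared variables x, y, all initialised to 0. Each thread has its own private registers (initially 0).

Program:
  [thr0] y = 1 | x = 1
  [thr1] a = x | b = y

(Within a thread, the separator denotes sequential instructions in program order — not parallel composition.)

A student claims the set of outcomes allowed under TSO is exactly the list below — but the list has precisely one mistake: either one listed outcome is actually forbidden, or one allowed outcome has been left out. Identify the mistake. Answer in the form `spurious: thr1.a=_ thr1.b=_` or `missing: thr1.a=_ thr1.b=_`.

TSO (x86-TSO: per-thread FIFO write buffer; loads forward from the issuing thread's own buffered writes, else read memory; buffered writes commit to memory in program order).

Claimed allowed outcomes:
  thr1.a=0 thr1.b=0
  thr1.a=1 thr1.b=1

outcome vector order: (thr1.a,thr1.b)
[TSO] allowed = {<0 0>; <0 1>; <1 1>}
TSO∖claimed = {<0 1>}

missing: thr1.a=0 thr1.b=1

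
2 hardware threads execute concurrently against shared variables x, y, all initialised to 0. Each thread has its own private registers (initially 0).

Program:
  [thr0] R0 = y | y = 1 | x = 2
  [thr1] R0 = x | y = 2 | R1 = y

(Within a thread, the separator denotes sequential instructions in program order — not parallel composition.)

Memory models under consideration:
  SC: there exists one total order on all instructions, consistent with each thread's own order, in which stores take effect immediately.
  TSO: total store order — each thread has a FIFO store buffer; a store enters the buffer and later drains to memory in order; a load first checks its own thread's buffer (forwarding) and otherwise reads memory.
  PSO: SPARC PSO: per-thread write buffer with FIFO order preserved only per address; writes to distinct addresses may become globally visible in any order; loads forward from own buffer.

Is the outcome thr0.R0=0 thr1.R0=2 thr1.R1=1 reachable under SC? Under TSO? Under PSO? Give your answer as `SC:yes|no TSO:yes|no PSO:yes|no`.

outcome vector order: (thr0.R0,thr1.R0,thr1.R1)
SC: 5 outcomes — {(0,0,1) (0,0,2) (0,2,2) (2,0,1) (2,0,2)}
TSO: 5 outcomes — {(0,0,1) (0,0,2) (0,2,2) (2,0,1) (2,0,2)}
PSO: 6 outcomes — {(0,0,1) (0,0,2) (0,2,1) (0,2,2) (2,0,1) (2,0,2)}
target (0,2,1) ∈ {PSO}

SC:no TSO:no PSO:yes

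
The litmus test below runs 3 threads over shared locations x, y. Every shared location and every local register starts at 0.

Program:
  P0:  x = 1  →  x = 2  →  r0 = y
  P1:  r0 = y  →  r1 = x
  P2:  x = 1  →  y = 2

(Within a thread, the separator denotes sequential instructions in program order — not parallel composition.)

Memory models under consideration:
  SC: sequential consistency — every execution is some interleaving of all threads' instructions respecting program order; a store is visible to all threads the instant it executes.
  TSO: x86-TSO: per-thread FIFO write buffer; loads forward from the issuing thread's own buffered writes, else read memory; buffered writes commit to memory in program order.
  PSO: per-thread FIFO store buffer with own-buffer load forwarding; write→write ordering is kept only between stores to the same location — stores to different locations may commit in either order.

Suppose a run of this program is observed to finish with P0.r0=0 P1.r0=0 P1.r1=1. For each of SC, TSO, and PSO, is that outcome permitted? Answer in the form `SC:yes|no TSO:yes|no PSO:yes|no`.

SC:yes TSO:yes PSO:yes

outcome vector order: (P0.r0,P1.r0,P1.r1)
SC: 10 outcomes — {000; 001; 002; 021; 022; 200; 201; 202; 221; 222}
TSO: 10 outcomes — {000; 001; 002; 021; 022; 200; 201; 202; 221; 222}
PSO: 12 outcomes — {000; 001; 002; 020; 021; 022; 200; 201; 202; 220; 221; 222}
target 001 ∈ {SC,TSO,PSO}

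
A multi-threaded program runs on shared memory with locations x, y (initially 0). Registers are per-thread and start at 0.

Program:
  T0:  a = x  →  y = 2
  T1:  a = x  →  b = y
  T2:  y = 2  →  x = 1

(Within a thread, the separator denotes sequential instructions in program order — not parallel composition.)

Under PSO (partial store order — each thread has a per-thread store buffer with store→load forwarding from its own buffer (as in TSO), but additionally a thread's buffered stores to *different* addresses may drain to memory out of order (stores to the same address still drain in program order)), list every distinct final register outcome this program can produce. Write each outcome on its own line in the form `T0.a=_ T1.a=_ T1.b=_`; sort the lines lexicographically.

T0.a=0 T1.a=0 T1.b=0
T0.a=0 T1.a=0 T1.b=2
T0.a=0 T1.a=1 T1.b=0
T0.a=0 T1.a=1 T1.b=2
T0.a=1 T1.a=0 T1.b=0
T0.a=1 T1.a=0 T1.b=2
T0.a=1 T1.a=1 T1.b=0
T0.a=1 T1.a=1 T1.b=2

outcome vector order: (T0.a,T1.a,T1.b)
|PSO outcomes| = 8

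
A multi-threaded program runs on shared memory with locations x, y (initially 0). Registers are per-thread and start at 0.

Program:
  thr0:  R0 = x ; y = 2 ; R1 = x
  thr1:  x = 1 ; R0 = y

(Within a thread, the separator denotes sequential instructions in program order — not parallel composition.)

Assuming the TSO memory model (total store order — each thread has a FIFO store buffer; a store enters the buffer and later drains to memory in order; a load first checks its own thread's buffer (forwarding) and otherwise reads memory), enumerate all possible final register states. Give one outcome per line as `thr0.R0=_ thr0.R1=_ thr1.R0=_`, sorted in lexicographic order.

outcome vector order: (thr0.R0,thr0.R1,thr1.R0)
|TSO outcomes| = 6

thr0.R0=0 thr0.R1=0 thr1.R0=0
thr0.R0=0 thr0.R1=0 thr1.R0=2
thr0.R0=0 thr0.R1=1 thr1.R0=0
thr0.R0=0 thr0.R1=1 thr1.R0=2
thr0.R0=1 thr0.R1=1 thr1.R0=0
thr0.R0=1 thr0.R1=1 thr1.R0=2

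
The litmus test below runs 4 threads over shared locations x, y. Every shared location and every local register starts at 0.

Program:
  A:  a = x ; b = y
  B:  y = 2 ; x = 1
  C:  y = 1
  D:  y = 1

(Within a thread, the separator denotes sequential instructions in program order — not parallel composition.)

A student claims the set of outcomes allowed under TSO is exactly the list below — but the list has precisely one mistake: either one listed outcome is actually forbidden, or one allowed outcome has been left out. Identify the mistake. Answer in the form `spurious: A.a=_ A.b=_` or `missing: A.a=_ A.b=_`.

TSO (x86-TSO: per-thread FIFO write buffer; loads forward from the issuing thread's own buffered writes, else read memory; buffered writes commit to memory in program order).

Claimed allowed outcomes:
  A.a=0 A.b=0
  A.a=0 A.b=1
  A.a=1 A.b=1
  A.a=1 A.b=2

missing: A.a=0 A.b=2

outcome vector order: (A.a,A.b)
under TSO → <0 0> <0 1> <0 2> <1 1> <1 2>
TSO∖claimed = {<0 2>}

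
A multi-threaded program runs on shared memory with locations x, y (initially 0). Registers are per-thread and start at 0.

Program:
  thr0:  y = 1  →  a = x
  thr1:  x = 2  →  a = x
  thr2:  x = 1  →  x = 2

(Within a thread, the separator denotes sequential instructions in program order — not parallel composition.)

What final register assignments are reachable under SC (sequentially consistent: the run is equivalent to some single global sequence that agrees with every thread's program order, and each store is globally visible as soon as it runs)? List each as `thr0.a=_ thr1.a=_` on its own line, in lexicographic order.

outcome vector order: (thr0.a,thr1.a)
|SC outcomes| = 6

thr0.a=0 thr1.a=1
thr0.a=0 thr1.a=2
thr0.a=1 thr1.a=1
thr0.a=1 thr1.a=2
thr0.a=2 thr1.a=1
thr0.a=2 thr1.a=2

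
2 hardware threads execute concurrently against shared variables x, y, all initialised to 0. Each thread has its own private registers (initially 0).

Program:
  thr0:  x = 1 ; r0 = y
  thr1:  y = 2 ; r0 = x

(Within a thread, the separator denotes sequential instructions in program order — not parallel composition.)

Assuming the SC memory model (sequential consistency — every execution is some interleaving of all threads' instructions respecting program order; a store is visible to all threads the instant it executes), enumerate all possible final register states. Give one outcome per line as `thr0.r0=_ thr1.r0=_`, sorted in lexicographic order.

outcome vector order: (thr0.r0,thr1.r0)
|SC outcomes| = 3

thr0.r0=0 thr1.r0=1
thr0.r0=2 thr1.r0=0
thr0.r0=2 thr1.r0=1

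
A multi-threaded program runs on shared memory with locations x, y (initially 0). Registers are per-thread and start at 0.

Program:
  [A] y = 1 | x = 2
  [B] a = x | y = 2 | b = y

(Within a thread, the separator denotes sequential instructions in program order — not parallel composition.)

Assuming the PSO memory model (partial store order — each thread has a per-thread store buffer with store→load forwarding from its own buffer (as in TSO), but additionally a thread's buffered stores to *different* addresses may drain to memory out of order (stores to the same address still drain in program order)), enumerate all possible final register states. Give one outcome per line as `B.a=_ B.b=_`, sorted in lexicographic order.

B.a=0 B.b=1
B.a=0 B.b=2
B.a=2 B.b=1
B.a=2 B.b=2

outcome vector order: (B.a,B.b)
|PSO outcomes| = 4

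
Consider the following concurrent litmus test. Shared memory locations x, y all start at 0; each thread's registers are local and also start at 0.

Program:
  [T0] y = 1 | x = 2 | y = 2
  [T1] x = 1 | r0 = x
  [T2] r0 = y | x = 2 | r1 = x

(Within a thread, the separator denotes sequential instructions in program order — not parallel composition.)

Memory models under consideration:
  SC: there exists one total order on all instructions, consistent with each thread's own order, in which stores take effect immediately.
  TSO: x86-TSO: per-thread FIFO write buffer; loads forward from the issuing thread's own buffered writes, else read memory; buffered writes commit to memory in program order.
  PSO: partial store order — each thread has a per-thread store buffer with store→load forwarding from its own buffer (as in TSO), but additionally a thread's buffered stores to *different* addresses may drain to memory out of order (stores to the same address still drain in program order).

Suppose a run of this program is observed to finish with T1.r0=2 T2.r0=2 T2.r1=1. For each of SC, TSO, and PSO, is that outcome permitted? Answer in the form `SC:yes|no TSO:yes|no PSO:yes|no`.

outcome vector order: (T1.r0,T2.r0,T2.r1)
under SC → (1,0,1), (1,0,2), (1,1,1), (1,1,2), (1,2,1), (1,2,2), (2,0,1), (2,0,2), (2,1,1), (2,1,2), (2,2,2)
under TSO → (1,0,1), (1,0,2), (1,1,1), (1,1,2), (1,2,1), (1,2,2), (2,0,1), (2,0,2), (2,1,1), (2,1,2), (2,2,2)
under PSO → (1,0,1), (1,0,2), (1,1,1), (1,1,2), (1,2,1), (1,2,2), (2,0,1), (2,0,2), (2,1,1), (2,1,2), (2,2,1), (2,2,2)
target (2,2,1) ∈ {PSO}

SC:no TSO:no PSO:yes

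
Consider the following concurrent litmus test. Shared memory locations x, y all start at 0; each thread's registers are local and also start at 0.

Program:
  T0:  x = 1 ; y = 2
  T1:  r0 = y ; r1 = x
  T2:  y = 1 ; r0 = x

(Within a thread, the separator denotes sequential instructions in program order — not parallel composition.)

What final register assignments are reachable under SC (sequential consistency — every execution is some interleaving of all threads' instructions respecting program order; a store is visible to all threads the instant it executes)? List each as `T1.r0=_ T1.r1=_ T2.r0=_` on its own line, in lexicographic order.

outcome vector order: (T1.r0,T1.r1,T2.r0)
|SC outcomes| = 10

T1.r0=0 T1.r1=0 T2.r0=0
T1.r0=0 T1.r1=0 T2.r0=1
T1.r0=0 T1.r1=1 T2.r0=0
T1.r0=0 T1.r1=1 T2.r0=1
T1.r0=1 T1.r1=0 T2.r0=0
T1.r0=1 T1.r1=0 T2.r0=1
T1.r0=1 T1.r1=1 T2.r0=0
T1.r0=1 T1.r1=1 T2.r0=1
T1.r0=2 T1.r1=1 T2.r0=0
T1.r0=2 T1.r1=1 T2.r0=1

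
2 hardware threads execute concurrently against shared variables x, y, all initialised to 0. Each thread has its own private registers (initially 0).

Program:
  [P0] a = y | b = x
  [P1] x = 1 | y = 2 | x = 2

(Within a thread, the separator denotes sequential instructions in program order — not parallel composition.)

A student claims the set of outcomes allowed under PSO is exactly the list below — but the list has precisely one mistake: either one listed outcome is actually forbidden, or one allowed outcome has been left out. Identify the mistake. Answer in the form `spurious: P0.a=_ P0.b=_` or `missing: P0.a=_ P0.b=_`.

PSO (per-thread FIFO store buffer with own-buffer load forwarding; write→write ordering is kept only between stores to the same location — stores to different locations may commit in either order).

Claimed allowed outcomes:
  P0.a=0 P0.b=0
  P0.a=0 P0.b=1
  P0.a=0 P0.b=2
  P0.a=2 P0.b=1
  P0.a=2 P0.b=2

missing: P0.a=2 P0.b=0

outcome vector order: (P0.a,P0.b)
under PSO → 00 01 02 20 21 22
PSO∖claimed = {20}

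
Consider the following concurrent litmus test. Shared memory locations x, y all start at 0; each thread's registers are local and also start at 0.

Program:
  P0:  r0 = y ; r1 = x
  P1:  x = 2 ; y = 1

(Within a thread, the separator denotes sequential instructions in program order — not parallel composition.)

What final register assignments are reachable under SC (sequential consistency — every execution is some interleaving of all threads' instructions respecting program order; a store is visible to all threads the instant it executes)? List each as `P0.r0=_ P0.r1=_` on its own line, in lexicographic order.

P0.r0=0 P0.r1=0
P0.r0=0 P0.r1=2
P0.r0=1 P0.r1=2

outcome vector order: (P0.r0,P0.r1)
|SC outcomes| = 3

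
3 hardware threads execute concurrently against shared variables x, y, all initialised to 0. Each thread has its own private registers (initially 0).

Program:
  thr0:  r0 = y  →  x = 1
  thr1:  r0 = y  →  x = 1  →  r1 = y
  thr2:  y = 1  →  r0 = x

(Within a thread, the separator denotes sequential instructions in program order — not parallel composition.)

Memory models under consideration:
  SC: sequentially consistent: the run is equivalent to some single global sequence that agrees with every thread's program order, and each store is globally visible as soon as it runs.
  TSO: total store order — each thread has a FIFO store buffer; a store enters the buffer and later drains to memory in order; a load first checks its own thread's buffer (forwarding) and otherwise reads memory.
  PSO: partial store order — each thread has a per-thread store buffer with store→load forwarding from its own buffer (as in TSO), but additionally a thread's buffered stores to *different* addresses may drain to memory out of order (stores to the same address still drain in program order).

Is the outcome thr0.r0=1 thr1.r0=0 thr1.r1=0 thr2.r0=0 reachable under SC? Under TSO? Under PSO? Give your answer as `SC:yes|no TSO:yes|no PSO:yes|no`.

SC:no TSO:yes PSO:yes

outcome vector order: (thr0.r0,thr1.r0,thr1.r1,thr2.r0)
SC: 10 outcomes — {(0,0,0,1) (0,0,1,0) (0,0,1,1) (0,1,1,0) (0,1,1,1) (1,0,0,1) (1,0,1,0) (1,0,1,1) (1,1,1,0) (1,1,1,1)}
TSO: 12 outcomes — {(0,0,0,0) (0,0,0,1) (0,0,1,0) (0,0,1,1) (0,1,1,0) (0,1,1,1) (1,0,0,0) (1,0,0,1) (1,0,1,0) (1,0,1,1) (1,1,1,0) (1,1,1,1)}
PSO: 12 outcomes — {(0,0,0,0) (0,0,0,1) (0,0,1,0) (0,0,1,1) (0,1,1,0) (0,1,1,1) (1,0,0,0) (1,0,0,1) (1,0,1,0) (1,0,1,1) (1,1,1,0) (1,1,1,1)}
target (1,0,0,0) ∈ {TSO,PSO}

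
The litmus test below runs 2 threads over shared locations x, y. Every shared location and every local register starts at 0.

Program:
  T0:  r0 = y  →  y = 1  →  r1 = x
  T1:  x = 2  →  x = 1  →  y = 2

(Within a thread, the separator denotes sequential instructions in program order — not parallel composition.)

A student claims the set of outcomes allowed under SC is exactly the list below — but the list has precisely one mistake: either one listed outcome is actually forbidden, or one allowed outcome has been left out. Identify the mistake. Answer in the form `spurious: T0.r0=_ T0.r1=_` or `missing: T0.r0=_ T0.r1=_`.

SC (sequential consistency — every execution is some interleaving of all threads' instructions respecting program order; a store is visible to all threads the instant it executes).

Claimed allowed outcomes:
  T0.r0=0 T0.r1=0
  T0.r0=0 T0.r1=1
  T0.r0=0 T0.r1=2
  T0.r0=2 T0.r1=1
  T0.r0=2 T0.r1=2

spurious: T0.r0=2 T0.r1=2

outcome vector order: (T0.r0,T0.r1)
SC (4): (0,0); (0,1); (0,2); (2,1)
claimed∖SC = {(2,2)}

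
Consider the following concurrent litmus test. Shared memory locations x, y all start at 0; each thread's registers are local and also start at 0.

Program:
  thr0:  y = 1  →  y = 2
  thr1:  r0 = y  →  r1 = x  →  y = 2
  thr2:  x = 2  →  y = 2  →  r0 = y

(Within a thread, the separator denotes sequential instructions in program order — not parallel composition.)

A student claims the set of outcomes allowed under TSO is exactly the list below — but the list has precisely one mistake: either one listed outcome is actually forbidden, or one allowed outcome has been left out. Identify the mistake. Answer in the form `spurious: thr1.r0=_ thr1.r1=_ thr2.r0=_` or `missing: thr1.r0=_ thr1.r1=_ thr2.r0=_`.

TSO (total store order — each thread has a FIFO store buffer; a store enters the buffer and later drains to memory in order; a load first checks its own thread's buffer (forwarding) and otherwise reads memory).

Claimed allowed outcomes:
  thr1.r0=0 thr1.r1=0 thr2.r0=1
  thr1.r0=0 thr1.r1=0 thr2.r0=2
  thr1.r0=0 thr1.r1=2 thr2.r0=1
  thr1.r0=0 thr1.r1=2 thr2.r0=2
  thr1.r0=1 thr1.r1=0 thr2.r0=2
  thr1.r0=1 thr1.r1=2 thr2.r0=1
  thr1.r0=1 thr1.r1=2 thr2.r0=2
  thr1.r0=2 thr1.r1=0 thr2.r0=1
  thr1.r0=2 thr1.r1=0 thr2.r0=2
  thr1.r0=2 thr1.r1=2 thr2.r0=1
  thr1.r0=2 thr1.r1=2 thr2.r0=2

spurious: thr1.r0=2 thr1.r1=0 thr2.r0=1

outcome vector order: (thr1.r0,thr1.r1,thr2.r0)
TSO: 10 outcomes — {(0,0,1); (0,0,2); (0,2,1); (0,2,2); (1,0,2); (1,2,1); (1,2,2); (2,0,2); (2,2,1); (2,2,2)}
claimed∖TSO = {(2,0,1)}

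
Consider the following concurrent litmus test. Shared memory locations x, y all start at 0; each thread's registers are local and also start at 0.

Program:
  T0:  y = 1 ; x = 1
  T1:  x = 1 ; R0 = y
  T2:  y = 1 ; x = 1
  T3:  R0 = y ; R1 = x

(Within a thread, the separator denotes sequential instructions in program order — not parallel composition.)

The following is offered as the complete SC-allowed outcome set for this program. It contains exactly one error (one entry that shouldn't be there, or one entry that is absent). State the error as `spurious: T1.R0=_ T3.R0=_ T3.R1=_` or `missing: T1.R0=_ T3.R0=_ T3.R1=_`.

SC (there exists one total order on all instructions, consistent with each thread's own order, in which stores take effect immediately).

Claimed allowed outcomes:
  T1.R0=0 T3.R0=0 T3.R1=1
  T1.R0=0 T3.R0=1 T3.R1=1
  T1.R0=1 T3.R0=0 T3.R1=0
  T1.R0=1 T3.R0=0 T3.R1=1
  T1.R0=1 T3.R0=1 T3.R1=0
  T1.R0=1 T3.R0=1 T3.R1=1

outcome vector order: (T1.R0,T3.R0,T3.R1)
SC (7): 000, 001, 011, 100, 101, 110, 111
SC∖claimed = {000}

missing: T1.R0=0 T3.R0=0 T3.R1=0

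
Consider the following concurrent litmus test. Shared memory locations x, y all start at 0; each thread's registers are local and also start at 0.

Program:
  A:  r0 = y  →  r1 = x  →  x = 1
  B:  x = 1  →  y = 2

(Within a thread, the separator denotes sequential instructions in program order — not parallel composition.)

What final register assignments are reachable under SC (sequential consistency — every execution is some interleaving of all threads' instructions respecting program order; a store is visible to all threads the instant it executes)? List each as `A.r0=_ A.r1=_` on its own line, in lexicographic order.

outcome vector order: (A.r0,A.r1)
|SC outcomes| = 3

A.r0=0 A.r1=0
A.r0=0 A.r1=1
A.r0=2 A.r1=1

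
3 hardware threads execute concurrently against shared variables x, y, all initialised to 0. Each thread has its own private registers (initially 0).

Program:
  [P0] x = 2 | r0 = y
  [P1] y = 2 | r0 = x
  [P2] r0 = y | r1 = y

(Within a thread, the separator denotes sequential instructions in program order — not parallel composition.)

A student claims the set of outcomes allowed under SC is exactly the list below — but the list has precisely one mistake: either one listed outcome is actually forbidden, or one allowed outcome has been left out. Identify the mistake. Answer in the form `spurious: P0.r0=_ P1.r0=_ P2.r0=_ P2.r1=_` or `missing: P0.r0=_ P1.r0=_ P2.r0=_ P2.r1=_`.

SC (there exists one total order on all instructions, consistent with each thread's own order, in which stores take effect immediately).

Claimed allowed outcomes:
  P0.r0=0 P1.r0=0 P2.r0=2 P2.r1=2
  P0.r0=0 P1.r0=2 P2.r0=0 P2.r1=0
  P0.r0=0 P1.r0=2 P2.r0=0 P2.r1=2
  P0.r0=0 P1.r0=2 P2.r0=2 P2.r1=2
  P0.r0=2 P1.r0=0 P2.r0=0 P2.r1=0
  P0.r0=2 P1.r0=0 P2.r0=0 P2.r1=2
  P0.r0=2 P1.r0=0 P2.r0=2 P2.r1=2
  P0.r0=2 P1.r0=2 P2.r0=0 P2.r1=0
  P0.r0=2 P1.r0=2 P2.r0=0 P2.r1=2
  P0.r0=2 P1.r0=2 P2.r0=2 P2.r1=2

outcome vector order: (P0.r0,P1.r0,P2.r0,P2.r1)
SC (9): 0200, 0202, 0222, 2000, 2002, 2022, 2200, 2202, 2222
claimed∖SC = {0022}

spurious: P0.r0=0 P1.r0=0 P2.r0=2 P2.r1=2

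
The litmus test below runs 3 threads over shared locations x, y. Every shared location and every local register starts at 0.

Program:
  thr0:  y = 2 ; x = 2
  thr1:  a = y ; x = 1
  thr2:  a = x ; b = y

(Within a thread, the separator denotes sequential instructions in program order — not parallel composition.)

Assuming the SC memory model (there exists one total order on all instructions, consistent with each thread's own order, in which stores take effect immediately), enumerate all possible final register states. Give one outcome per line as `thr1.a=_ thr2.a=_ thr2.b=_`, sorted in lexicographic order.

thr1.a=0 thr2.a=0 thr2.b=0
thr1.a=0 thr2.a=0 thr2.b=2
thr1.a=0 thr2.a=1 thr2.b=0
thr1.a=0 thr2.a=1 thr2.b=2
thr1.a=0 thr2.a=2 thr2.b=2
thr1.a=2 thr2.a=0 thr2.b=0
thr1.a=2 thr2.a=0 thr2.b=2
thr1.a=2 thr2.a=1 thr2.b=2
thr1.a=2 thr2.a=2 thr2.b=2

outcome vector order: (thr1.a,thr2.a,thr2.b)
|SC outcomes| = 9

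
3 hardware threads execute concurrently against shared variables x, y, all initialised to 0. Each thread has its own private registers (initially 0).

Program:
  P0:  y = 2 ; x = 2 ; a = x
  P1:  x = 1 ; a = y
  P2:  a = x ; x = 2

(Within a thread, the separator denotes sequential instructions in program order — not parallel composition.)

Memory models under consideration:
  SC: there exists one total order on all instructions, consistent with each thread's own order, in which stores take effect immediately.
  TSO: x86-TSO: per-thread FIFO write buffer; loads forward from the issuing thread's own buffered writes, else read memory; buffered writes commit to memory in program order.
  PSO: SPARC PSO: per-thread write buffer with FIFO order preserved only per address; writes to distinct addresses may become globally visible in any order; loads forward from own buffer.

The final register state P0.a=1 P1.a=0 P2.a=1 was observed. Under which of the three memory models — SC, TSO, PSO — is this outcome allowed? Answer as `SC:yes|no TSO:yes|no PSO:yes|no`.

SC:no TSO:yes PSO:yes

outcome vector order: (P0.a,P1.a,P2.a)
under SC → 120, 121, 122, 200, 201, 202, 220, 221, 222
under TSO → 100, 101, 102, 120, 121, 122, 200, 201, 202, 220, 221, 222
under PSO → 100, 101, 102, 120, 121, 122, 200, 201, 202, 220, 221, 222
target 101 ∈ {TSO,PSO}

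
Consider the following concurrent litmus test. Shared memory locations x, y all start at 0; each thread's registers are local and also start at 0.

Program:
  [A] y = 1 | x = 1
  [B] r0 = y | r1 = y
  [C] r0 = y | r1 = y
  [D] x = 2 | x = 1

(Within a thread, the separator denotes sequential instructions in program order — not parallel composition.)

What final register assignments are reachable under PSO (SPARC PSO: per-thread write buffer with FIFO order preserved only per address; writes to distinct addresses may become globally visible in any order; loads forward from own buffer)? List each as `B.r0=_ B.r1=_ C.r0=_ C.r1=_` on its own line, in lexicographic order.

outcome vector order: (B.r0,B.r1,C.r0,C.r1)
|PSO outcomes| = 9

B.r0=0 B.r1=0 C.r0=0 C.r1=0
B.r0=0 B.r1=0 C.r0=0 C.r1=1
B.r0=0 B.r1=0 C.r0=1 C.r1=1
B.r0=0 B.r1=1 C.r0=0 C.r1=0
B.r0=0 B.r1=1 C.r0=0 C.r1=1
B.r0=0 B.r1=1 C.r0=1 C.r1=1
B.r0=1 B.r1=1 C.r0=0 C.r1=0
B.r0=1 B.r1=1 C.r0=0 C.r1=1
B.r0=1 B.r1=1 C.r0=1 C.r1=1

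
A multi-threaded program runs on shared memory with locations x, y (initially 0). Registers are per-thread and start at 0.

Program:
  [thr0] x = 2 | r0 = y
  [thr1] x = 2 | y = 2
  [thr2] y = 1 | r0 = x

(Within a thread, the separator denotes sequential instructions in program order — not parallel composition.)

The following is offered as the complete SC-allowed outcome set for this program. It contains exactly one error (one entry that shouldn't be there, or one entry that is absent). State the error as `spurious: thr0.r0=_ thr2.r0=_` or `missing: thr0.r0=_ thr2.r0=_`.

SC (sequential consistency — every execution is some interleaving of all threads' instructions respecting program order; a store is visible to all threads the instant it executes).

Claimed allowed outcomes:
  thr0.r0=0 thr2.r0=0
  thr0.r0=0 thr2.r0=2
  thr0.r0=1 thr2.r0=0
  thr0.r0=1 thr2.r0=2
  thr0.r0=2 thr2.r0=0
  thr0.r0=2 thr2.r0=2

spurious: thr0.r0=0 thr2.r0=0

outcome vector order: (thr0.r0,thr2.r0)
under SC → 02; 10; 12; 20; 22
claimed∖SC = {00}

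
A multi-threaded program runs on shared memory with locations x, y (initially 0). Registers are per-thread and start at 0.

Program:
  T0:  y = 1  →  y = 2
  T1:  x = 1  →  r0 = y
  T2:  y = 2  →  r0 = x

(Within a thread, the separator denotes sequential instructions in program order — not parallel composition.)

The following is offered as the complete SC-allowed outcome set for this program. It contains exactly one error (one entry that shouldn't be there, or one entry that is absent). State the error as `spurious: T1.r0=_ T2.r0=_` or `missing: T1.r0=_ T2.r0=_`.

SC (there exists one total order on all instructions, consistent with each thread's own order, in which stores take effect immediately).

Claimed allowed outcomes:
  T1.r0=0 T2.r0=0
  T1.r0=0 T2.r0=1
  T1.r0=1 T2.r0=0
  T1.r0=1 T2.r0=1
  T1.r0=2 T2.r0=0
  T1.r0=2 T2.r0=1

outcome vector order: (T1.r0,T2.r0)
[SC] allowed = {<0 1> <1 0> <1 1> <2 0> <2 1>}
claimed∖SC = {<0 0>}

spurious: T1.r0=0 T2.r0=0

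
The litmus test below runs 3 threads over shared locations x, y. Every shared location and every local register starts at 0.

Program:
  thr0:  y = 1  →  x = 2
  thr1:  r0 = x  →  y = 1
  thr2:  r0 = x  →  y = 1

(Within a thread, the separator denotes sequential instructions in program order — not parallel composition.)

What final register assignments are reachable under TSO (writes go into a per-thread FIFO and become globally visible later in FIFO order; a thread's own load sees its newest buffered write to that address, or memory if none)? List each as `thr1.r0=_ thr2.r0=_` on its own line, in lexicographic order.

outcome vector order: (thr1.r0,thr2.r0)
|TSO outcomes| = 4

thr1.r0=0 thr2.r0=0
thr1.r0=0 thr2.r0=2
thr1.r0=2 thr2.r0=0
thr1.r0=2 thr2.r0=2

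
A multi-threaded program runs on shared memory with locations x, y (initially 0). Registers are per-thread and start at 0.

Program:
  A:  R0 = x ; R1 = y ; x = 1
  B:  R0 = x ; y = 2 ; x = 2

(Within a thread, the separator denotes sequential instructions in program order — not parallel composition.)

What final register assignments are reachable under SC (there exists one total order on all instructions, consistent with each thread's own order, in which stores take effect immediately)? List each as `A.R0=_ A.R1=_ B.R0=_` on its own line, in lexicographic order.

A.R0=0 A.R1=0 B.R0=0
A.R0=0 A.R1=0 B.R0=1
A.R0=0 A.R1=2 B.R0=0
A.R0=2 A.R1=2 B.R0=0

outcome vector order: (A.R0,A.R1,B.R0)
|SC outcomes| = 4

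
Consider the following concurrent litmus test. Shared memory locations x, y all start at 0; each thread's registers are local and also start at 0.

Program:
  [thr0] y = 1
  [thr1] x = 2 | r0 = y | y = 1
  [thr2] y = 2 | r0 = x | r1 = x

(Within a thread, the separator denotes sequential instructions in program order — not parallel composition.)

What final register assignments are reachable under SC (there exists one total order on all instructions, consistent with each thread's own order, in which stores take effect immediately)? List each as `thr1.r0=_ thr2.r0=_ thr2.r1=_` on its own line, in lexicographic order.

outcome vector order: (thr1.r0,thr2.r0,thr2.r1)
|SC outcomes| = 7

thr1.r0=0 thr2.r0=2 thr2.r1=2
thr1.r0=1 thr2.r0=0 thr2.r1=0
thr1.r0=1 thr2.r0=0 thr2.r1=2
thr1.r0=1 thr2.r0=2 thr2.r1=2
thr1.r0=2 thr2.r0=0 thr2.r1=0
thr1.r0=2 thr2.r0=0 thr2.r1=2
thr1.r0=2 thr2.r0=2 thr2.r1=2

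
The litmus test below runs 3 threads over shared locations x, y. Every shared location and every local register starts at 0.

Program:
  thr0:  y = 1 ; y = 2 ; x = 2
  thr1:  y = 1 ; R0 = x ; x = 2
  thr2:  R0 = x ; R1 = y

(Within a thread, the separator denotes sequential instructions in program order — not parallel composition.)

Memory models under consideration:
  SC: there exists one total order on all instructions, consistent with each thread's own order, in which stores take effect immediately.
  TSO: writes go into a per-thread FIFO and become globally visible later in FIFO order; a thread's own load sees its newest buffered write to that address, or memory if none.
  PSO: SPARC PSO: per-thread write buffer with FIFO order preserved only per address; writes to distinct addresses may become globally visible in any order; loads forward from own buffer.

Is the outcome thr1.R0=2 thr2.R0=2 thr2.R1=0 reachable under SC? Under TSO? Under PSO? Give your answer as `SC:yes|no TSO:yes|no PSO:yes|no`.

SC:no TSO:no PSO:yes

outcome vector order: (thr1.R0,thr2.R0,thr2.R1)
[SC] allowed = {000, 001, 002, 021, 022, 200, 201, 202, 221, 222}
[TSO] allowed = {000, 001, 002, 021, 022, 200, 201, 202, 221, 222}
[PSO] allowed = {000, 001, 002, 020, 021, 022, 200, 201, 202, 220, 221, 222}
target 220 ∈ {PSO}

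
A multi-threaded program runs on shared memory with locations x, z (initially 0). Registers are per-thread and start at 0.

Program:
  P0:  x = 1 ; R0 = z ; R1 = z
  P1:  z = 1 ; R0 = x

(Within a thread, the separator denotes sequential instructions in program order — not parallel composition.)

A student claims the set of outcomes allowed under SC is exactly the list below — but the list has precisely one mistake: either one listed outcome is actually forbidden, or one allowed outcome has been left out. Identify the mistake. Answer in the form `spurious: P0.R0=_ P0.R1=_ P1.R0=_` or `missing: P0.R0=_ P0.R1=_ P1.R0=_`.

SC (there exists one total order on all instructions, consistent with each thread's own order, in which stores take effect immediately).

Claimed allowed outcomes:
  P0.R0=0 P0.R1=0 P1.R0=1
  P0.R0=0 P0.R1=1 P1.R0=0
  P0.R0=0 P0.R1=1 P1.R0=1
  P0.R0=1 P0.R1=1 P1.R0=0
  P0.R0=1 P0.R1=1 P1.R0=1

spurious: P0.R0=0 P0.R1=1 P1.R0=0

outcome vector order: (P0.R0,P0.R1,P1.R0)
SC (4): (0,0,1); (0,1,1); (1,1,0); (1,1,1)
claimed∖SC = {(0,1,0)}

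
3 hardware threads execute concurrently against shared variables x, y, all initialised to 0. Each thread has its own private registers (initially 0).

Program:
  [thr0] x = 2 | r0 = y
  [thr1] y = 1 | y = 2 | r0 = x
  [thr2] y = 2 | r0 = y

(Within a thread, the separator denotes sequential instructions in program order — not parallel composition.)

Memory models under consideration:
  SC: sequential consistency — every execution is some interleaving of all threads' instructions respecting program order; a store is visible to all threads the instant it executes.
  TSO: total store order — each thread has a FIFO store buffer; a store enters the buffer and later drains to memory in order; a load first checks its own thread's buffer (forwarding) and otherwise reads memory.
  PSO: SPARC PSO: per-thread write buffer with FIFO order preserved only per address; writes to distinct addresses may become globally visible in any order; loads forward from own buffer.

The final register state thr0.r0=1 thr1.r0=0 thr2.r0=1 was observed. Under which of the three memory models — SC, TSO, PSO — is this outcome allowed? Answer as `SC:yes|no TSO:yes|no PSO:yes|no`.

outcome vector order: (thr0.r0,thr1.r0,thr2.r0)
[SC] allowed = {<0 2 1>, <0 2 2>, <1 2 1>, <1 2 2>, <2 0 1>, <2 0 2>, <2 2 1>, <2 2 2>}
[TSO] allowed = {<0 0 1>, <0 0 2>, <0 2 1>, <0 2 2>, <1 0 1>, <1 0 2>, <1 2 1>, <1 2 2>, <2 0 1>, <2 0 2>, <2 2 1>, <2 2 2>}
[PSO] allowed = {<0 0 1>, <0 0 2>, <0 2 1>, <0 2 2>, <1 0 1>, <1 0 2>, <1 2 1>, <1 2 2>, <2 0 1>, <2 0 2>, <2 2 1>, <2 2 2>}
target <1 0 1> ∈ {TSO,PSO}

SC:no TSO:yes PSO:yes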